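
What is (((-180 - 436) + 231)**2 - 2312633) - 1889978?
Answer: -4054386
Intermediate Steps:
(((-180 - 436) + 231)**2 - 2312633) - 1889978 = ((-616 + 231)**2 - 2312633) - 1889978 = ((-385)**2 - 2312633) - 1889978 = (148225 - 2312633) - 1889978 = -2164408 - 1889978 = -4054386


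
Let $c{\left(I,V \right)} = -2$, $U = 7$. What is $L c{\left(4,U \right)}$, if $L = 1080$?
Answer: $-2160$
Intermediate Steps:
$L c{\left(4,U \right)} = 1080 \left(-2\right) = -2160$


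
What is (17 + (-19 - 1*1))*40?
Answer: -120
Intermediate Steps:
(17 + (-19 - 1*1))*40 = (17 + (-19 - 1))*40 = (17 - 20)*40 = -3*40 = -120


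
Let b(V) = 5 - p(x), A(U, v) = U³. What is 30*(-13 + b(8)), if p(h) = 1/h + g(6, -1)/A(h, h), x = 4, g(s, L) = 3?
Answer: -7965/32 ≈ -248.91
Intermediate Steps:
p(h) = 1/h + 3/h³ (p(h) = 1/h + 3/(h³) = 1/h + 3/h³)
b(V) = 301/64 (b(V) = 5 - (3 + 4²)/4³ = 5 - (3 + 16)/64 = 5 - 19/64 = 301/64)
30*(-13 + b(8)) = 30*(-13 + 301/64) = 30*(-531/64) = -7965/32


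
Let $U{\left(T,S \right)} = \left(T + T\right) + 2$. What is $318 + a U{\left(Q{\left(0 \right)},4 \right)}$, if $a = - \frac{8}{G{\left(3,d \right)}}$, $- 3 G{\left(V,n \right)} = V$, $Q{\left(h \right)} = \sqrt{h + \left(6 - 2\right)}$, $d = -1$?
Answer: $366$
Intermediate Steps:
$Q{\left(h \right)} = \sqrt{4 + h}$ ($Q{\left(h \right)} = \sqrt{h + 4} = \sqrt{4 + h}$)
$G{\left(V,n \right)} = - \frac{V}{3}$
$U{\left(T,S \right)} = 2 + 2 T$ ($U{\left(T,S \right)} = 2 T + 2 = 2 + 2 T$)
$a = 8$ ($a = - \frac{8}{\left(- \frac{1}{3}\right) 3} = - \frac{8}{-1} = - 8 \left(-1\right) = \left(-1\right) \left(-8\right) = 8$)
$318 + a U{\left(Q{\left(0 \right)},4 \right)} = 318 + 8 \left(2 + 2 \sqrt{4 + 0}\right) = 318 + 8 \left(2 + 2 \sqrt{4}\right) = 318 + 8 \left(2 + 2 \cdot 2\right) = 318 + 8 \left(2 + 4\right) = 318 + 8 \cdot 6 = 318 + 48 = 366$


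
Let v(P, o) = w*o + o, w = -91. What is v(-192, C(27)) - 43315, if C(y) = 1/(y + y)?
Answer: -129950/3 ≈ -43317.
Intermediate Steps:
C(y) = 1/(2*y)
v(P, o) = -90*o (v(P, o) = -91*o + o = -90*o)
v(-192, C(27)) - 43315 = -45/27 - 43315 = -90*1/54 - 43315 = -5/3 - 43315 = -129950/3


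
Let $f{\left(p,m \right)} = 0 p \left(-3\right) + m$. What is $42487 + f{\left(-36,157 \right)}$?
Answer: $42644$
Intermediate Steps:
$f{\left(p,m \right)} = m$ ($f{\left(p,m \right)} = 0 \left(-3\right) + m = 0 + m = m$)
$42487 + f{\left(-36,157 \right)} = 42487 + 157 = 42644$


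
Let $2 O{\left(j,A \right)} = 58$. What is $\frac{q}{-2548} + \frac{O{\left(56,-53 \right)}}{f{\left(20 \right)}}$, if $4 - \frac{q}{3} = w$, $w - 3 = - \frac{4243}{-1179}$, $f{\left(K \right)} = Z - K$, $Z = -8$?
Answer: $- \frac{1034063}{1001364} \approx -1.0327$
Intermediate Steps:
$O{\left(j,A \right)} = 29$ ($O{\left(j,A \right)} = \frac{1}{2} \cdot 58 = 29$)
$f{\left(K \right)} = -8 - K$
$w = \frac{7780}{1179}$ ($w = 3 - \frac{4243}{-1179} = 3 - - \frac{4243}{1179} = 3 + \frac{4243}{1179} = \frac{7780}{1179} \approx 6.5988$)
$q = - \frac{3064}{393}$ ($q = 12 - \frac{7780}{393} = - \frac{3064}{393} \approx -7.7964$)
$\frac{q}{-2548} + \frac{O{\left(56,-53 \right)}}{f{\left(20 \right)}} = - \frac{3064}{393 \left(-2548\right)} + \frac{29}{-8 - 20} = \left(- \frac{3064}{393}\right) \left(- \frac{1}{2548}\right) + \frac{29}{-8 - 20} = \frac{766}{250341} + \frac{29}{-28} = \frac{766}{250341} + 29 \left(- \frac{1}{28}\right) = \frac{766}{250341} - \frac{29}{28} = - \frac{1034063}{1001364}$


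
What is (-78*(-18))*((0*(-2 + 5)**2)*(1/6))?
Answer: 0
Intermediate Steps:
(-78*(-18))*((0*(-2 + 5)**2)*(1/6)) = 1404*((0*3**2)*(1*(1/6))) = 1404*((0*9)*(1/6)) = 1404*(0*(1/6)) = 1404*0 = 0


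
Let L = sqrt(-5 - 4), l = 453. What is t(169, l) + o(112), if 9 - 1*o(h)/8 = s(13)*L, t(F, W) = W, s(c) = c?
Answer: 525 - 312*I ≈ 525.0 - 312.0*I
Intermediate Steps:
L = 3*I (L = sqrt(-9) = 3*I ≈ 3.0*I)
o(h) = 72 - 312*I (o(h) = 72 - 104*3*I = 72 - 312*I)
t(169, l) + o(112) = 453 + (72 - 312*I) = 525 - 312*I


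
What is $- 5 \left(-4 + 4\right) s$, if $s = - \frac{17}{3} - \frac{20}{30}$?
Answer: $0$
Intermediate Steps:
$s = - \frac{19}{3}$ ($s = \left(-17\right) \frac{1}{3} - \frac{2}{3} = - \frac{17}{3} - \frac{2}{3} = - \frac{19}{3} \approx -6.3333$)
$- 5 \left(-4 + 4\right) s = - 5 \left(-4 + 4\right) \left(- \frac{19}{3}\right) = \left(-5\right) 0 \left(- \frac{19}{3}\right) = 0 \left(- \frac{19}{3}\right) = 0$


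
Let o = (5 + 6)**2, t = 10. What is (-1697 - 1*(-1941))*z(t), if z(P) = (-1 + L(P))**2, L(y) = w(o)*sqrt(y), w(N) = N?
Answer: 35724284 - 59048*sqrt(10) ≈ 3.5538e+7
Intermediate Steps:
o = 121 (o = 11**2 = 121)
L(y) = 121*sqrt(y)
z(P) = (-1 + 121*sqrt(P))**2
(-1697 - 1*(-1941))*z(t) = (-1697 - 1*(-1941))*(-1 + 121*sqrt(10))**2 = (-1697 + 1941)*(-1 + 121*sqrt(10))**2 = 244*(-1 + 121*sqrt(10))**2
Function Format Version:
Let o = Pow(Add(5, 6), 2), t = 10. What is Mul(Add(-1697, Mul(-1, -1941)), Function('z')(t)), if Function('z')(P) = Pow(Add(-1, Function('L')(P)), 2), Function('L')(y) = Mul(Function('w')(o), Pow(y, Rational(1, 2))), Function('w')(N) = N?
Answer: Add(35724284, Mul(-59048, Pow(10, Rational(1, 2)))) ≈ 3.5538e+7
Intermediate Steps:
o = 121 (o = Pow(11, 2) = 121)
Function('L')(y) = Mul(121, Pow(y, Rational(1, 2)))
Function('z')(P) = Pow(Add(-1, Mul(121, Pow(P, Rational(1, 2)))), 2)
Mul(Add(-1697, Mul(-1, -1941)), Function('z')(t)) = Mul(Add(-1697, Mul(-1, -1941)), Pow(Add(-1, Mul(121, Pow(10, Rational(1, 2)))), 2)) = Mul(Add(-1697, 1941), Pow(Add(-1, Mul(121, Pow(10, Rational(1, 2)))), 2)) = Mul(244, Pow(Add(-1, Mul(121, Pow(10, Rational(1, 2)))), 2))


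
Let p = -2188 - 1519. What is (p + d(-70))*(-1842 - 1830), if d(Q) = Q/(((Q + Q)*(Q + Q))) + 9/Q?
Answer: 476440623/35 ≈ 1.3613e+7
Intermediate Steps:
p = -3707
d(Q) = 37/(4*Q) (d(Q) = Q/(((2*Q)*(2*Q))) + 9/Q = Q/((4*Q²)) + 9/Q = Q*(1/(4*Q²)) + 9/Q = 1/(4*Q) + 9/Q = 37/(4*Q))
(p + d(-70))*(-1842 - 1830) = (-3707 + (37/4)/(-70))*(-1842 - 1830) = (-3707 + (37/4)*(-1/70))*(-3672) = (-3707 - 37/280)*(-3672) = -1037997/280*(-3672) = 476440623/35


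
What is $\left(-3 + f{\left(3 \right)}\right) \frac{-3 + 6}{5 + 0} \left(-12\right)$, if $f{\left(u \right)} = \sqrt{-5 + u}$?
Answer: $\frac{108}{5} - \frac{36 i \sqrt{2}}{5} \approx 21.6 - 10.182 i$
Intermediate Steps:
$\left(-3 + f{\left(3 \right)}\right) \frac{-3 + 6}{5 + 0} \left(-12\right) = \left(-3 + \sqrt{-5 + 3}\right) \frac{-3 + 6}{5 + 0} \left(-12\right) = \left(-3 + \sqrt{-2}\right) \frac{3}{5} \left(-12\right) = \left(-3 + i \sqrt{2}\right) 3 \cdot \frac{1}{5} \left(-12\right) = \left(-3 + i \sqrt{2}\right) \frac{3}{5} \left(-12\right) = \left(- \frac{9}{5} + \frac{3 i \sqrt{2}}{5}\right) \left(-12\right) = \frac{108}{5} - \frac{36 i \sqrt{2}}{5}$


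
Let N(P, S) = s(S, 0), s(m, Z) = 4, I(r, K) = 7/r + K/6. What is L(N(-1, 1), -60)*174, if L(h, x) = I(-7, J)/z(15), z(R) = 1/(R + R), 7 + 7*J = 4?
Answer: -39150/7 ≈ -5592.9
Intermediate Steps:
J = -3/7 (J = -1 + (⅐)*4 = -1 + 4/7 = -3/7 ≈ -0.42857)
I(r, K) = 7/r + K/6 (I(r, K) = 7/r + K*(⅙) = 7/r + K/6)
N(P, S) = 4
z(R) = 1/(2*R)
L(h, x) = -225/7 (L(h, x) = (7/(-7) + (⅙)*(-3/7))/(((½)/15)) = (7*(-⅐) - 1/14)/(((½)*(1/15))) = (-1 - 1/14)/(1/30) = -15/14*30 = -225/7)
L(N(-1, 1), -60)*174 = -225/7*174 = -39150/7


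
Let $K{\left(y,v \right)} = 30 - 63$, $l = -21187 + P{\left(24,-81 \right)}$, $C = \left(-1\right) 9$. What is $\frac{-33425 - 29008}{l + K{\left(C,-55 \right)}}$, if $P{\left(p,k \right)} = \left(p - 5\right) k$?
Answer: $\frac{62433}{22759} \approx 2.7432$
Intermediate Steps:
$C = -9$
$P{\left(p,k \right)} = k \left(-5 + p\right)$ ($P{\left(p,k \right)} = \left(-5 + p\right) k = k \left(-5 + p\right)$)
$l = -22726$ ($l = -21187 - 81 \left(-5 + 24\right) = -21187 - 1539 = -22726$)
$K{\left(y,v \right)} = -33$
$\frac{-33425 - 29008}{l + K{\left(C,-55 \right)}} = \frac{-33425 - 29008}{-22726 - 33} = - \frac{62433}{-22759} = \left(-62433\right) \left(- \frac{1}{22759}\right) = \frac{62433}{22759}$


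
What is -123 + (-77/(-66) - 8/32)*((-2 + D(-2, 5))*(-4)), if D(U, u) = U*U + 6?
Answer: -457/3 ≈ -152.33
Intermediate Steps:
D(U, u) = 6 + U² (D(U, u) = U² + 6 = 6 + U²)
-123 + (-77/(-66) - 8/32)*((-2 + D(-2, 5))*(-4)) = -123 + (-77/(-66) - 8/32)*((-2 + (6 + (-2)²))*(-4)) = -123 + (-77*(-1/66) - 8*1/32)*((-2 + (6 + 4))*(-4)) = -123 + (7/6 - ¼)*((-2 + 10)*(-4)) = -123 + 11*(8*(-4))/12 = -123 + (11/12)*(-32) = -123 - 88/3 = -457/3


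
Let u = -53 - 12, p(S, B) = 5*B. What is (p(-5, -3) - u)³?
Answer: 125000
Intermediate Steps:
u = -65
(p(-5, -3) - u)³ = (5*(-3) - 1*(-65))³ = (-15 + 65)³ = 50³ = 125000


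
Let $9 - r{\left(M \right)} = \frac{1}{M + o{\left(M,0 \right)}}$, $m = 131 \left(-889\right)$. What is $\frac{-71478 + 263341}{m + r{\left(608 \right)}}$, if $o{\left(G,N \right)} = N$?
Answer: $- \frac{116652704}{70801601} \approx -1.6476$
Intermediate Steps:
$m = -116459$
$r{\left(M \right)} = 9 - \frac{1}{M}$ ($r{\left(M \right)} = 9 - \frac{1}{M + 0} = 9 - \frac{1}{M}$)
$\frac{-71478 + 263341}{m + r{\left(608 \right)}} = \frac{-71478 + 263341}{-116459 + \left(9 - \frac{1}{608}\right)} = \frac{191863}{-116459 + \left(9 - \frac{1}{608}\right)} = \frac{191863}{-116459 + \frac{5471}{608}} = \frac{191863}{- \frac{70801601}{608}} = 191863 \left(- \frac{608}{70801601}\right) = - \frac{116652704}{70801601}$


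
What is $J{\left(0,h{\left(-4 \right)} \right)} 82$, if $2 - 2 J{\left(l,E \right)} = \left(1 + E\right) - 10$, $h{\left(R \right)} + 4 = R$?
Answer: $779$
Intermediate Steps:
$h{\left(R \right)} = -4 + R$
$J{\left(l,E \right)} = \frac{11}{2} - \frac{E}{2}$ ($J{\left(l,E \right)} = 1 - \frac{\left(1 + E\right) - 10}{2} = 1 - \frac{-9 + E}{2} = 1 - \left(- \frac{9}{2} + \frac{E}{2}\right) = \frac{11}{2} - \frac{E}{2}$)
$J{\left(0,h{\left(-4 \right)} \right)} 82 = \left(\frac{11}{2} - \frac{-4 - 4}{2}\right) 82 = \left(\frac{11}{2} - -4\right) 82 = \left(\frac{11}{2} + 4\right) 82 = \frac{19}{2} \cdot 82 = 779$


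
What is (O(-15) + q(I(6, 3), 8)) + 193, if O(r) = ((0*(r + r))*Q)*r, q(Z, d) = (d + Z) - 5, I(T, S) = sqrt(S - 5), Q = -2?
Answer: 196 + I*sqrt(2) ≈ 196.0 + 1.4142*I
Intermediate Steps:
I(T, S) = sqrt(-5 + S)
q(Z, d) = -5 + Z + d (q(Z, d) = (Z + d) - 5 = -5 + Z + d)
O(r) = 0 (O(r) = ((0*(r + r))*(-2))*r = ((0*(2*r))*(-2))*r = (0*(-2))*r = 0*r = 0)
(O(-15) + q(I(6, 3), 8)) + 193 = (0 + (-5 + sqrt(-5 + 3) + 8)) + 193 = (0 + (-5 + sqrt(-2) + 8)) + 193 = (0 + (-5 + I*sqrt(2) + 8)) + 193 = (0 + (3 + I*sqrt(2))) + 193 = (3 + I*sqrt(2)) + 193 = 196 + I*sqrt(2)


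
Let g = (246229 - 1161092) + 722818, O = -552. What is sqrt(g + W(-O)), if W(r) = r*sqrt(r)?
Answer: sqrt(-192045 + 1104*sqrt(138)) ≈ 423.17*I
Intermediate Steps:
g = -192045 (g = -914863 + 722818 = -192045)
W(r) = r**(3/2)
sqrt(g + W(-O)) = sqrt(-192045 + (-1*(-552))**(3/2)) = sqrt(-192045 + 552**(3/2)) = sqrt(-192045 + 1104*sqrt(138))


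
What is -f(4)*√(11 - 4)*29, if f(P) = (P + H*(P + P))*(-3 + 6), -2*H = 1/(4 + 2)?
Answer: -290*√7 ≈ -767.27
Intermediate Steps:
H = -1/12 (H = -1/(2*(4 + 2)) = -½/6 = -½*⅙ = -1/12 ≈ -0.083333)
f(P) = 5*P/2 (f(P) = (P - (P + P)/12)*(-3 + 6) = (P - P/6)*3 = (5*P/6)*3 = 5*P/2)
-f(4)*√(11 - 4)*29 = -((5/2)*4)*√(11 - 4)*29 = -10*√7*29 = -290*√7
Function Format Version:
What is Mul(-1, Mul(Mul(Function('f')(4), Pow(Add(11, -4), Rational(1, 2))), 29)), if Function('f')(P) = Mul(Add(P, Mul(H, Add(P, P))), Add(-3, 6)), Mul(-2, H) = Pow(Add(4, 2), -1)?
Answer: Mul(-290, Pow(7, Rational(1, 2))) ≈ -767.27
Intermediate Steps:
H = Rational(-1, 12) (H = Mul(Rational(-1, 2), Pow(Add(4, 2), -1)) = Mul(Rational(-1, 2), Pow(6, -1)) = Mul(Rational(-1, 2), Rational(1, 6)) = Rational(-1, 12) ≈ -0.083333)
Function('f')(P) = Mul(Rational(5, 2), P) (Function('f')(P) = Mul(Add(P, Mul(Rational(-1, 12), Add(P, P))), Add(-3, 6)) = Mul(Add(P, Mul(Rational(-1, 12), Mul(2, P))), 3) = Mul(Add(P, Mul(Rational(-1, 6), P)), 3) = Mul(Mul(Rational(5, 6), P), 3) = Mul(Rational(5, 2), P))
Mul(-1, Mul(Mul(Function('f')(4), Pow(Add(11, -4), Rational(1, 2))), 29)) = Mul(-1, Mul(Mul(Mul(Rational(5, 2), 4), Pow(Add(11, -4), Rational(1, 2))), 29)) = Mul(-1, Mul(Mul(10, Pow(7, Rational(1, 2))), 29)) = Mul(-1, Mul(290, Pow(7, Rational(1, 2)))) = Mul(-290, Pow(7, Rational(1, 2)))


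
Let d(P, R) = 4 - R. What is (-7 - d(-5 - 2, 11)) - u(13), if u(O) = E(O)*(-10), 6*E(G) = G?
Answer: 65/3 ≈ 21.667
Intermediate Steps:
E(G) = G/6
u(O) = -5*O/3 (u(O) = (O/6)*(-10) = -5*O/3)
(-7 - d(-5 - 2, 11)) - u(13) = (-7 - (4 - 1*11)) - (-5)*13/3 = (-7 - (4 - 11)) - 1*(-65/3) = (-7 - 1*(-7)) + 65/3 = (-7 + 7) + 65/3 = 0 + 65/3 = 65/3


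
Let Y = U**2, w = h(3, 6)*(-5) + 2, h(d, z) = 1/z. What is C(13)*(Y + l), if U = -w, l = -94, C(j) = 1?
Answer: -3335/36 ≈ -92.639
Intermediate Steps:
w = 7/6 (w = -5/6 + 2 = 7/6 ≈ 1.1667)
U = -7/6 (U = -1*7/6 = -7/6 ≈ -1.1667)
Y = 49/36 (Y = (-7/6)**2 = 49/36 ≈ 1.3611)
C(13)*(Y + l) = 1*(49/36 - 94) = 1*(-3335/36) = -3335/36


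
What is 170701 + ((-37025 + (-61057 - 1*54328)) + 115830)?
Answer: 134121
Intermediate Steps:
170701 + ((-37025 + (-61057 - 1*54328)) + 115830) = 170701 + ((-37025 + (-61057 - 54328)) + 115830) = 170701 + ((-37025 - 115385) + 115830) = 170701 + (-152410 + 115830) = 170701 - 36580 = 134121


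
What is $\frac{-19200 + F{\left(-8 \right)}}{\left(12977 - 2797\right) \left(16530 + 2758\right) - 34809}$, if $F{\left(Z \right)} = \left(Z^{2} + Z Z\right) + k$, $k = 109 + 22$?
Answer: $- \frac{18941}{196317031} \approx -9.6482 \cdot 10^{-5}$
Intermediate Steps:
$k = 131$
$F{\left(Z \right)} = 131 + 2 Z^{2}$ ($F{\left(Z \right)} = \left(Z^{2} + Z Z\right) + 131 = \left(Z^{2} + Z^{2}\right) + 131 = 2 Z^{2} + 131 = 131 + 2 Z^{2}$)
$\frac{-19200 + F{\left(-8 \right)}}{\left(12977 - 2797\right) \left(16530 + 2758\right) - 34809} = \frac{-19200 + \left(131 + 2 \left(-8\right)^{2}\right)}{\left(12977 - 2797\right) \left(16530 + 2758\right) - 34809} = \frac{-19200 + \left(131 + 2 \cdot 64\right)}{10180 \cdot 19288 - 34809} = \frac{-19200 + \left(131 + 128\right)}{196351840 - 34809} = \frac{-19200 + 259}{196317031} = \left(-18941\right) \frac{1}{196317031} = - \frac{18941}{196317031}$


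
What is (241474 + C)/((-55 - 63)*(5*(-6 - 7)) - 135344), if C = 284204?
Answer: -87613/21279 ≈ -4.1173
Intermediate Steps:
(241474 + C)/((-55 - 63)*(5*(-6 - 7)) - 135344) = (241474 + 284204)/((-55 - 63)*(5*(-6 - 7)) - 135344) = 525678/(-590*(-13) - 135344) = 525678/(-118*(-65) - 135344) = 525678/(7670 - 135344) = 525678/(-127674) = 525678*(-1/127674) = -87613/21279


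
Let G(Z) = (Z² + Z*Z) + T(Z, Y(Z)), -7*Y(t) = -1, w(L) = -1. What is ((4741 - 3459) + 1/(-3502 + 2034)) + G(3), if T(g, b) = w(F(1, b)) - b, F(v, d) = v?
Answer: 13347049/10276 ≈ 1298.9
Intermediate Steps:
Y(t) = ⅐ (Y(t) = -⅐*(-1) = ⅐)
T(g, b) = -1 - b
G(Z) = -8/7 + 2*Z² (G(Z) = (Z² + Z*Z) + (-1 - 1*⅐) = (Z² + Z²) + (-1 - ⅐) = 2*Z² - 8/7 = -8/7 + 2*Z²)
((4741 - 3459) + 1/(-3502 + 2034)) + G(3) = ((4741 - 3459) + 1/(-3502 + 2034)) + (-8/7 + 2*3²) = (1282 + 1/(-1468)) + (-8/7 + 2*9) = (1282 - 1/1468) + (-8/7 + 18) = 1881975/1468 + 118/7 = 13347049/10276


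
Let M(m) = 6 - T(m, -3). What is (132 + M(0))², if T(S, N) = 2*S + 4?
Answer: 17956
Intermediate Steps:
T(S, N) = 4 + 2*S
M(m) = 2 - 2*m (M(m) = 6 - (4 + 2*m) = 6 + (-4 - 2*m) = 2 - 2*m)
(132 + M(0))² = (132 + (2 - 2*0))² = (132 + (2 + 0))² = (132 + 2)² = 134² = 17956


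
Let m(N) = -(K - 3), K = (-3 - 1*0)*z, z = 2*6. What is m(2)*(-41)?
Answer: -1599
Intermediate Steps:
z = 12
K = -36 (K = (-3 - 1*0)*12 = (-3 + 0)*12 = -3*12 = -36)
m(N) = 39 (m(N) = -(-36 - 3) = -1*(-39) = 39)
m(2)*(-41) = 39*(-41) = -1599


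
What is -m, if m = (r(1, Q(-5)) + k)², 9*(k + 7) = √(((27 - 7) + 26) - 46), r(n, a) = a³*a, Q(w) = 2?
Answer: -81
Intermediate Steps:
r(n, a) = a⁴
k = -7 (k = -7 + √(((27 - 7) + 26) - 46)/9 = -7 + √((20 + 26) - 46)/9 = -7 + √(46 - 46)/9 = -7 + √0/9 = -7 + (⅑)*0 = -7 + 0 = -7)
m = 81 (m = (2⁴ - 7)² = (16 - 7)² = 9² = 81)
-m = -1*81 = -81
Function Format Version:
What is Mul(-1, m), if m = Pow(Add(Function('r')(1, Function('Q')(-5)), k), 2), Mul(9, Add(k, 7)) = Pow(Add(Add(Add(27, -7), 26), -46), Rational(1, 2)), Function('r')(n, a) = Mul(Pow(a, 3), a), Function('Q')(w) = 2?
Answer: -81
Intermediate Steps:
Function('r')(n, a) = Pow(a, 4)
k = -7 (k = Add(-7, Mul(Rational(1, 9), Pow(Add(Add(Add(27, -7), 26), -46), Rational(1, 2)))) = Add(-7, Mul(Rational(1, 9), Pow(Add(Add(20, 26), -46), Rational(1, 2)))) = Add(-7, Mul(Rational(1, 9), Pow(Add(46, -46), Rational(1, 2)))) = Add(-7, Mul(Rational(1, 9), Pow(0, Rational(1, 2)))) = Add(-7, Mul(Rational(1, 9), 0)) = Add(-7, 0) = -7)
m = 81 (m = Pow(Add(Pow(2, 4), -7), 2) = Pow(Add(16, -7), 2) = Pow(9, 2) = 81)
Mul(-1, m) = Mul(-1, 81) = -81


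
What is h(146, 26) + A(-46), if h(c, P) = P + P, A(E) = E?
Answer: 6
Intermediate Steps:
h(c, P) = 2*P
h(146, 26) + A(-46) = 2*26 - 46 = 52 - 46 = 6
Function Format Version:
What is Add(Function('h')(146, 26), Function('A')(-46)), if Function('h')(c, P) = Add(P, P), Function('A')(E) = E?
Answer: 6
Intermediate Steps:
Function('h')(c, P) = Mul(2, P)
Add(Function('h')(146, 26), Function('A')(-46)) = Add(Mul(2, 26), -46) = Add(52, -46) = 6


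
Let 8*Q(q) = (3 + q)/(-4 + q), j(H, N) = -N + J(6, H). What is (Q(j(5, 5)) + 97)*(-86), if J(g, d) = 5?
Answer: -133343/16 ≈ -8333.9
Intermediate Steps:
j(H, N) = 5 - N (j(H, N) = -N + 5 = 5 - N)
Q(q) = (3 + q)/(8*(-4 + q)) (Q(q) = ((3 + q)/(-4 + q))/8 = (3 + q)/(8*(-4 + q)))
(Q(j(5, 5)) + 97)*(-86) = ((3 + (5 - 1*5))/(8*(-4 + (5 - 1*5))) + 97)*(-86) = ((3 + (5 - 5))/(8*(-4 + (5 - 5))) + 97)*(-86) = ((3 + 0)/(8*(-4 + 0)) + 97)*(-86) = ((⅛)*3/(-4) + 97)*(-86) = ((⅛)*(-¼)*3 + 97)*(-86) = (-3/32 + 97)*(-86) = (3101/32)*(-86) = -133343/16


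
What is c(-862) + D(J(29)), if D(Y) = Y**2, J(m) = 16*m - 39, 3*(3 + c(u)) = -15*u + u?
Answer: 553934/3 ≈ 1.8464e+5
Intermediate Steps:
c(u) = -3 - 14*u/3 (c(u) = -3 + (-15*u + u)/3 = -3 + (-14*u)/3 = -3 - 14*u/3)
J(m) = -39 + 16*m
c(-862) + D(J(29)) = (-3 - 14/3*(-862)) + (-39 + 16*29)**2 = (-3 + 12068/3) + (-39 + 464)**2 = 12059/3 + 425**2 = 12059/3 + 180625 = 553934/3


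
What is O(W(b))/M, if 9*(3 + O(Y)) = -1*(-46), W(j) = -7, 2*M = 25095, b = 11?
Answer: 38/225855 ≈ 0.00016825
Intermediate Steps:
M = 25095/2 (M = (½)*25095 = 25095/2 ≈ 12548.)
O(Y) = 19/9 (O(Y) = -3 + (-1*(-46))/9 = -3 + (⅑)*46 = -3 + 46/9 = 19/9)
O(W(b))/M = 19/(9*(25095/2)) = (19/9)*(2/25095) = 38/225855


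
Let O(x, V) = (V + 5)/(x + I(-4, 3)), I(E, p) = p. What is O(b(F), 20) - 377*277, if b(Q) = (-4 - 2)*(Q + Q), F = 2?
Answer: -2193034/21 ≈ -1.0443e+5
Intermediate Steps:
b(Q) = -12*Q
O(x, V) = (5 + V)/(3 + x) (O(x, V) = (V + 5)/(x + 3) = (5 + V)/(3 + x))
O(b(F), 20) - 377*277 = (5 + 20)/(3 - 12*2) - 377*277 = 25/(3 - 24) - 104429 = 25/(-21) - 104429 = -1/21*25 - 104429 = -25/21 - 104429 = -2193034/21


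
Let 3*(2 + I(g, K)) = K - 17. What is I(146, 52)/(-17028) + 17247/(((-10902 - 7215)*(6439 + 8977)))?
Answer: -7559347/12009541896 ≈ -0.00062945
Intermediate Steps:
I(g, K) = -23/3 + K/3 (I(g, K) = -2 + (K - 17)/3 = -2 + (-17 + K)/3 = -2 + (-17/3 + K/3) = -23/3 + K/3)
I(146, 52)/(-17028) + 17247/(((-10902 - 7215)*(6439 + 8977))) = (-23/3 + (⅓)*52)/(-17028) + 17247/(((-10902 - 7215)*(6439 + 8977))) = (-23/3 + 52/3)*(-1/17028) + 17247/((-18117*15416)) = (29/3)*(-1/17028) + 17247/(-279291672) = -29/51084 + 17247*(-1/279291672) = -29/51084 - 5749/93097224 = -7559347/12009541896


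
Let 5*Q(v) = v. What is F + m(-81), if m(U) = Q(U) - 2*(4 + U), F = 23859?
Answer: 119984/5 ≈ 23997.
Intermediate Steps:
Q(v) = v/5
m(U) = -8 - 9*U/5 (m(U) = U/5 - 2*(4 + U) = U/5 + (-8 - 2*U) = -8 - 9*U/5)
F + m(-81) = 23859 + (-8 - 9/5*(-81)) = 23859 + (-8 + 729/5) = 23859 + 689/5 = 119984/5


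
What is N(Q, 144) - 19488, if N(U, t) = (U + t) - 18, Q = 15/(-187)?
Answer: -3620709/187 ≈ -19362.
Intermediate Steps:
Q = -15/187 (Q = 15*(-1/187) = -15/187 ≈ -0.080214)
N(U, t) = -18 + U + t
N(Q, 144) - 19488 = (-18 - 15/187 + 144) - 19488 = 23547/187 - 19488 = -3620709/187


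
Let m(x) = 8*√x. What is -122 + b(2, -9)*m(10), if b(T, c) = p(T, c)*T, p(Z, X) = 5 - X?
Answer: -122 + 224*√10 ≈ 586.35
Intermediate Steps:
b(T, c) = T*(5 - c) (b(T, c) = (5 - c)*T = T*(5 - c))
-122 + b(2, -9)*m(10) = -122 + (2*(5 - 1*(-9)))*(8*√10) = -122 + (2*(5 + 9))*(8*√10) = -122 + (2*14)*(8*√10) = -122 + 28*(8*√10) = -122 + 224*√10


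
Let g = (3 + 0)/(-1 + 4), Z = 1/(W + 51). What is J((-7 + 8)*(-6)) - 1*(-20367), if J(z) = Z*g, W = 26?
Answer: 1568260/77 ≈ 20367.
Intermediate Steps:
Z = 1/77 (Z = 1/(26 + 51) = 1/77 ≈ 0.012987)
g = 1 (g = 3/3 = 3*(⅓) = 1)
J(z) = 1/77 (J(z) = (1/77)*1 = 1/77)
J((-7 + 8)*(-6)) - 1*(-20367) = 1/77 - 1*(-20367) = 1/77 + 20367 = 1568260/77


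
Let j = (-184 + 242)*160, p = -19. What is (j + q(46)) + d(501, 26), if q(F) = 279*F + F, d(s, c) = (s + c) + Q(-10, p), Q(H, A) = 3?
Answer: 22690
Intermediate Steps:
d(s, c) = 3 + c + s (d(s, c) = (s + c) + 3 = (c + s) + 3 = 3 + c + s)
q(F) = 280*F
j = 9280 (j = 58*160 = 9280)
(j + q(46)) + d(501, 26) = (9280 + 280*46) + (3 + 26 + 501) = (9280 + 12880) + 530 = 22160 + 530 = 22690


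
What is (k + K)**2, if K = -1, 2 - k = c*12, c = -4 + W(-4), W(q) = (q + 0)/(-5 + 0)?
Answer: 38809/25 ≈ 1552.4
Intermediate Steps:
W(q) = -q/5 (W(q) = q/(-5) = q*(-1/5) = -q/5)
c = -16/5 (c = -4 - 1/5*(-4) = -4 + 4/5 = -16/5 ≈ -3.2000)
k = 202/5 (k = 2 - (-16)*12/5 = 2 - 1*(-192/5) = 2 + 192/5 = 202/5 ≈ 40.400)
(k + K)**2 = (202/5 - 1)**2 = (197/5)**2 = 38809/25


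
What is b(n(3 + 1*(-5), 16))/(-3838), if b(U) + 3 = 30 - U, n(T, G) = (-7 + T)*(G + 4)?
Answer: -207/3838 ≈ -0.053934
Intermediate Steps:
n(T, G) = (-7 + T)*(4 + G)
b(U) = 27 - U (b(U) = -3 + (30 - U) = 27 - U)
b(n(3 + 1*(-5), 16))/(-3838) = (27 - (-28 - 7*16 + 4*(3 + 1*(-5)) + 16*(3 + 1*(-5))))/(-3838) = (27 - (-28 - 112 + 4*(3 - 5) + 16*(3 - 5)))*(-1/3838) = (27 - (-28 - 112 + 4*(-2) + 16*(-2)))*(-1/3838) = (27 - (-28 - 112 - 8 - 32))*(-1/3838) = (27 - 1*(-180))*(-1/3838) = (27 + 180)*(-1/3838) = 207*(-1/3838) = -207/3838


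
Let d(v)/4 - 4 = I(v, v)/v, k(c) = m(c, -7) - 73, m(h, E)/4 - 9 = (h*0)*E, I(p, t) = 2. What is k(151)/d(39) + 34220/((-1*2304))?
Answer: -779741/45504 ≈ -17.136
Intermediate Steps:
m(h, E) = 36 (m(h, E) = 36 + 4*((h*0)*E) = 36 + 4*(0*E) = 36 + 4*0 = 36 + 0 = 36)
k(c) = -37 (k(c) = 36 - 73 = -37)
d(v) = 16 + 8/v (d(v) = 16 + 4*(2/v) = 16 + 8/v)
k(151)/d(39) + 34220/((-1*2304)) = -37/(16 + 8/39) + 34220/((-1*2304)) = -37/(16 + 8*(1/39)) + 34220/(-2304) = -37/(16 + 8/39) + 34220*(-1/2304) = -37/632/39 - 8555/576 = -37*39/632 - 8555/576 = -1443/632 - 8555/576 = -779741/45504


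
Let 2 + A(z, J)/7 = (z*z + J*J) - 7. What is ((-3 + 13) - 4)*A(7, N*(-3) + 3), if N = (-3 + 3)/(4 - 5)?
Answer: 2058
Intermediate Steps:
N = 0 (N = 0/(-1) = 0*(-1) = 0)
A(z, J) = -63 + 7*J² + 7*z² (A(z, J) = -14 + 7*((z*z + J*J) - 7) = -14 + 7*((z² + J²) - 7) = -14 + 7*((J² + z²) - 7) = -14 + 7*(-7 + J² + z²) = -14 + (-49 + 7*J² + 7*z²) = -63 + 7*J² + 7*z²)
((-3 + 13) - 4)*A(7, N*(-3) + 3) = ((-3 + 13) - 4)*(-63 + 7*(0*(-3) + 3)² + 7*7²) = (10 - 4)*(-63 + 7*(0 + 3)² + 7*49) = 6*(-63 + 7*3² + 343) = 6*(-63 + 7*9 + 343) = 6*(-63 + 63 + 343) = 6*343 = 2058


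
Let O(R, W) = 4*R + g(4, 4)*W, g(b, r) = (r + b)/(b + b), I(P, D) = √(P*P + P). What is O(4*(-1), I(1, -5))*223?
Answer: -3568 + 223*√2 ≈ -3252.6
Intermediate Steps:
I(P, D) = √(P + P²) (I(P, D) = √(P² + P) = √(P + P²))
g(b, r) = (b + r)/(2*b) (g(b, r) = (b + r)/((2*b)) = (b + r)*(1/(2*b)) = (b + r)/(2*b))
O(R, W) = W + 4*R (O(R, W) = 4*R + ((½)*(4 + 4)/4)*W = 4*R + ((½)*(¼)*8)*W = 4*R + 1*W = 4*R + W = W + 4*R)
O(4*(-1), I(1, -5))*223 = (√(1*(1 + 1)) + 4*(4*(-1)))*223 = (√(1*2) + 4*(-4))*223 = (√2 - 16)*223 = (-16 + √2)*223 = -3568 + 223*√2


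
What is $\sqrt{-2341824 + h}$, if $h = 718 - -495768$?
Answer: $i \sqrt{1845338} \approx 1358.4 i$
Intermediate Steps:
$h = 496486$ ($h = 718 + 495768 = 496486$)
$\sqrt{-2341824 + h} = \sqrt{-2341824 + 496486} = \sqrt{-1845338} = i \sqrt{1845338}$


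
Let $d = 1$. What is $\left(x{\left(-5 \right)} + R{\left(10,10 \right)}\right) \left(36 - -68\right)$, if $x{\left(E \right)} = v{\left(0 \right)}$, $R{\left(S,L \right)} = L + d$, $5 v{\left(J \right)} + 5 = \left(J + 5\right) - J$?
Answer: $1144$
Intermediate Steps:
$v{\left(J \right)} = 0$ ($v{\left(J \right)} = -1 + \frac{\left(J + 5\right) - J}{5} = -1 + \frac{\left(5 + J\right) - J}{5} = -1 + \frac{1}{5} \cdot 5 = -1 + 1 = 0$)
$R{\left(S,L \right)} = 1 + L$ ($R{\left(S,L \right)} = L + 1 = 1 + L$)
$x{\left(E \right)} = 0$
$\left(x{\left(-5 \right)} + R{\left(10,10 \right)}\right) \left(36 - -68\right) = \left(0 + \left(1 + 10\right)\right) \left(36 - -68\right) = \left(0 + 11\right) \left(36 + 68\right) = 11 \cdot 104 = 1144$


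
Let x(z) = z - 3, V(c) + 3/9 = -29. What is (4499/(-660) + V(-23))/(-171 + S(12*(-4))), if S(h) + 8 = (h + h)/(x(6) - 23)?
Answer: 723/3484 ≈ 0.20752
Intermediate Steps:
V(c) = -88/3 (V(c) = -⅓ - 29 = -88/3)
x(z) = -3 + z
S(h) = -8 - h/10 (S(h) = -8 + (h + h)/((-3 + 6) - 23) = -8 + (2*h)/(3 - 23) = -8 + (2*h)/(-20) = -8 + (2*h)*(-1/20) = -8 - h/10)
(4499/(-660) + V(-23))/(-171 + S(12*(-4))) = (4499/(-660) - 88/3)/(-171 + (-8 - 6*(-4)/5)) = (4499*(-1/660) - 88/3)/(-171 + (-8 - ⅒*(-48))) = (-409/60 - 88/3)/(-171 + (-8 + 24/5)) = -723/(20*(-171 - 16/5)) = -723/(20*(-871/5)) = -723/20*(-5/871) = 723/3484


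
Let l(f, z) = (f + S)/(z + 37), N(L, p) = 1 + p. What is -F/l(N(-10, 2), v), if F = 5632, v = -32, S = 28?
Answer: -28160/31 ≈ -908.39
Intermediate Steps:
l(f, z) = (28 + f)/(37 + z) (l(f, z) = (f + 28)/(z + 37) = (28 + f)/(37 + z))
-F/l(N(-10, 2), v) = -5632/((28 + (1 + 2))/(37 - 32)) = -5632/((28 + 3)/5) = -5632/((⅕)*31) = -5632/31/5 = -5632*5/31 = -1*28160/31 = -28160/31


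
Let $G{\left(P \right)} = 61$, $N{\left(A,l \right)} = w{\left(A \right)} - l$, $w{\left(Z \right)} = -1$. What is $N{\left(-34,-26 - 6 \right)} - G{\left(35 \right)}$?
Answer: $-30$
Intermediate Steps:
$N{\left(A,l \right)} = -1 - l$
$N{\left(-34,-26 - 6 \right)} - G{\left(35 \right)} = \left(-1 - \left(-26 - 6\right)\right) - 61 = \left(-1 - -32\right) - 61 = \left(-1 + 32\right) - 61 = 31 - 61 = -30$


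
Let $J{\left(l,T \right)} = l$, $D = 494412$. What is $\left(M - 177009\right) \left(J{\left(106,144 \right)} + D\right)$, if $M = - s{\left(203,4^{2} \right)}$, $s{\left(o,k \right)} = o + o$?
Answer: $-87734910970$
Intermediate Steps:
$s{\left(o,k \right)} = 2 o$
$M = -406$ ($M = - 2 \cdot 203 = \left(-1\right) 406 = -406$)
$\left(M - 177009\right) \left(J{\left(106,144 \right)} + D\right) = \left(-406 - 177009\right) \left(106 + 494412\right) = \left(-177415\right) 494518 = -87734910970$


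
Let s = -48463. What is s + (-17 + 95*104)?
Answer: -38600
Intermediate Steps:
s + (-17 + 95*104) = -48463 + (-17 + 95*104) = -48463 + (-17 + 9880) = -48463 + 9863 = -38600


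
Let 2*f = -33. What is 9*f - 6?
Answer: -309/2 ≈ -154.50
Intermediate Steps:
f = -33/2 (f = (½)*(-33) = -33/2 ≈ -16.500)
9*f - 6 = 9*(-33/2) - 6 = -297/2 - 6 = -309/2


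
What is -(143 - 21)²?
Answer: -14884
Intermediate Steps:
-(143 - 21)² = -1*122² = -1*14884 = -14884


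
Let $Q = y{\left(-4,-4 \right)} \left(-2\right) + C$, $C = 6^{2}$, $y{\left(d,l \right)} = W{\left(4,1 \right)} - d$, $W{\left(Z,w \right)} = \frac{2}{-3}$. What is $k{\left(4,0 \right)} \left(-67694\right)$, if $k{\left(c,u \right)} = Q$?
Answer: $- \frac{5957072}{3} \approx -1.9857 \cdot 10^{6}$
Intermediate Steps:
$W{\left(Z,w \right)} = - \frac{2}{3}$ ($W{\left(Z,w \right)} = 2 \left(- \frac{1}{3}\right) = - \frac{2}{3}$)
$y{\left(d,l \right)} = - \frac{2}{3} - d$
$C = 36$
$Q = \frac{88}{3}$ ($Q = \left(- \frac{2}{3} - -4\right) \left(-2\right) + 36 = \left(- \frac{2}{3} + 4\right) \left(-2\right) + 36 = \frac{10}{3} \left(-2\right) + 36 = - \frac{20}{3} + 36 = \frac{88}{3} \approx 29.333$)
$k{\left(c,u \right)} = \frac{88}{3}$
$k{\left(4,0 \right)} \left(-67694\right) = \frac{88}{3} \left(-67694\right) = - \frac{5957072}{3}$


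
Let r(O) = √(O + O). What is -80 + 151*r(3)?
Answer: -80 + 151*√6 ≈ 289.87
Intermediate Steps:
r(O) = √2*√O (r(O) = √(2*O) = √2*√O)
-80 + 151*r(3) = -80 + 151*(√2*√3) = -80 + 151*√6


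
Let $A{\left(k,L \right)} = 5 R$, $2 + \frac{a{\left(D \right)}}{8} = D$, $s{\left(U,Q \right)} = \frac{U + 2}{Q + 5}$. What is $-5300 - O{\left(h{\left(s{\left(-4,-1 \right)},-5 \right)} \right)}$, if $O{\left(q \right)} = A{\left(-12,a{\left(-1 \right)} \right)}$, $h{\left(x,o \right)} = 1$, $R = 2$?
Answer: $-5310$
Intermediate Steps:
$s{\left(U,Q \right)} = \frac{2 + U}{5 + Q}$
$a{\left(D \right)} = -16 + 8 D$
$A{\left(k,L \right)} = 10$ ($A{\left(k,L \right)} = 5 \cdot 2 = 10$)
$O{\left(q \right)} = 10$
$-5300 - O{\left(h{\left(s{\left(-4,-1 \right)},-5 \right)} \right)} = -5300 - 10 = -5310$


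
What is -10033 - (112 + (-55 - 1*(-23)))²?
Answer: -16433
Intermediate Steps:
-10033 - (112 + (-55 - 1*(-23)))² = -10033 - (112 + (-55 + 23))² = -10033 - (112 - 32)² = -10033 - 1*80² = -10033 - 1*6400 = -10033 - 6400 = -16433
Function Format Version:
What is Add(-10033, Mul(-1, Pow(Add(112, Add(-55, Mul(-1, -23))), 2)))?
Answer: -16433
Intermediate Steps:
Add(-10033, Mul(-1, Pow(Add(112, Add(-55, Mul(-1, -23))), 2))) = Add(-10033, Mul(-1, Pow(Add(112, Add(-55, 23)), 2))) = Add(-10033, Mul(-1, Pow(Add(112, -32), 2))) = Add(-10033, Mul(-1, Pow(80, 2))) = Add(-10033, Mul(-1, 6400)) = Add(-10033, -6400) = -16433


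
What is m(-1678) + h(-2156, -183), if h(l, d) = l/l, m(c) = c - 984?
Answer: -2661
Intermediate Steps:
m(c) = -984 + c
h(l, d) = 1
m(-1678) + h(-2156, -183) = (-984 - 1678) + 1 = -2662 + 1 = -2661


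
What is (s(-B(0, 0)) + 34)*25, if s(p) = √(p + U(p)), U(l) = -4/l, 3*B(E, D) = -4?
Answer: 850 + 25*I*√15/3 ≈ 850.0 + 32.275*I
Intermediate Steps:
B(E, D) = -4/3 (B(E, D) = (⅓)*(-4) = -4/3)
s(p) = √(p - 4/p)
(s(-B(0, 0)) + 34)*25 = (√(-1*(-4/3) - 4/((-1*(-4/3)))) + 34)*25 = (√(4/3 - 4/4/3) + 34)*25 = (√(4/3 - 4*¾) + 34)*25 = (√(4/3 - 3) + 34)*25 = (√(-5/3) + 34)*25 = (I*√15/3 + 34)*25 = (34 + I*√15/3)*25 = 850 + 25*I*√15/3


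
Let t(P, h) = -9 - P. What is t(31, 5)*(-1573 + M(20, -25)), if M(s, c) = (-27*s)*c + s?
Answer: -477880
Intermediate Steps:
M(s, c) = s - 27*c*s (M(s, c) = -27*c*s + s = s - 27*c*s)
t(31, 5)*(-1573 + M(20, -25)) = (-9 - 1*31)*(-1573 + 20*(1 - 27*(-25))) = (-9 - 31)*(-1573 + 20*(1 + 675)) = -40*(-1573 + 20*676) = -40*(-1573 + 13520) = -40*11947 = -477880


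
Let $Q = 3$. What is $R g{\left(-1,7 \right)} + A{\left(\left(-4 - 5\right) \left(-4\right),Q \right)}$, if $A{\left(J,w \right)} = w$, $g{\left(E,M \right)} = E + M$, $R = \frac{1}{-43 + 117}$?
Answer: $\frac{114}{37} \approx 3.0811$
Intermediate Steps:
$R = \frac{1}{74} \approx 0.013514$
$R g{\left(-1,7 \right)} + A{\left(\left(-4 - 5\right) \left(-4\right),Q \right)} = \frac{-1 + 7}{74} + 3 = \frac{1}{74} \cdot 6 + 3 = \frac{3}{37} + 3 = \frac{114}{37}$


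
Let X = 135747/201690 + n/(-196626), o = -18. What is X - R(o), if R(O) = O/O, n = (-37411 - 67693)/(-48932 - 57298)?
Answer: -170050726549/520100741502 ≈ -0.32696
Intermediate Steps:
n = 52552/53115 (n = -105104/(-106230) = -105104*(-1/106230) = 52552/53115 ≈ 0.98940)
R(O) = 1
X = 350050014953/520100741502 (X = 135747/201690 + (52552/53115)/(-196626) = 135747*(1/201690) + (52552/53115)*(-1/196626) = 15083/22410 - 26276/5221894995 = 350050014953/520100741502 ≈ 0.67304)
X - R(o) = 350050014953/520100741502 - 1*1 = 350050014953/520100741502 - 1 = -170050726549/520100741502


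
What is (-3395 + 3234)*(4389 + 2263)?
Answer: -1070972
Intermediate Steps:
(-3395 + 3234)*(4389 + 2263) = -161*6652 = -1070972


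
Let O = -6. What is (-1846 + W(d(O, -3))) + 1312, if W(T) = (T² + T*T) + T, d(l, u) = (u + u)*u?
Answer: 132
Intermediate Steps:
d(l, u) = 2*u² (d(l, u) = (2*u)*u = 2*u²)
W(T) = T + 2*T² (W(T) = (T² + T²) + T = 2*T² + T = T + 2*T²)
(-1846 + W(d(O, -3))) + 1312 = (-1846 + (2*(-3)²)*(1 + 2*(2*(-3)²))) + 1312 = (-1846 + (2*9)*(1 + 2*(2*9))) + 1312 = (-1846 + 18*(1 + 2*18)) + 1312 = (-1846 + 18*(1 + 36)) + 1312 = (-1846 + 18*37) + 1312 = (-1846 + 666) + 1312 = -1180 + 1312 = 132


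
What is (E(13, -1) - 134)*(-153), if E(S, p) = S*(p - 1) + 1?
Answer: 24327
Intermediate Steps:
E(S, p) = 1 + S*(-1 + p) (E(S, p) = S*(-1 + p) + 1 = 1 + S*(-1 + p))
(E(13, -1) - 134)*(-153) = ((1 - 1*13 + 13*(-1)) - 134)*(-153) = ((1 - 13 - 13) - 134)*(-153) = (-25 - 134)*(-153) = -159*(-153) = 24327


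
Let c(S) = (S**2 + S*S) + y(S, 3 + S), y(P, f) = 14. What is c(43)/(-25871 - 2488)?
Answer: -3712/28359 ≈ -0.13089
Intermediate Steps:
c(S) = 14 + 2*S**2 (c(S) = (S**2 + S*S) + 14 = (S**2 + S**2) + 14 = 2*S**2 + 14 = 14 + 2*S**2)
c(43)/(-25871 - 2488) = (14 + 2*43**2)/(-25871 - 2488) = (14 + 2*1849)/(-28359) = (14 + 3698)*(-1/28359) = 3712*(-1/28359) = -3712/28359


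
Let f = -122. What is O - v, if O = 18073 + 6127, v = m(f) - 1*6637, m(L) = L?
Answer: 30959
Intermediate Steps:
v = -6759 (v = -122 - 1*6637 = -122 - 6637 = -6759)
O = 24200
O - v = 24200 - 1*(-6759) = 24200 + 6759 = 30959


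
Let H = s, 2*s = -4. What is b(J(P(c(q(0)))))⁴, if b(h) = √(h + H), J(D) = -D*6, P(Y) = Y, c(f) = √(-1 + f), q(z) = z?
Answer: -32 + 24*I ≈ -32.0 + 24.0*I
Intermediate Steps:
J(D) = -6*D
s = -2 (s = (½)*(-4) = -2)
H = -2
b(h) = √(-2 + h) (b(h) = √(h - 2) = √(-2 + h))
b(J(P(c(q(0)))))⁴ = (√(-2 - 6*√(-1 + 0)))⁴ = (√(-2 - 6*I))⁴ = (-2 - 6*I)²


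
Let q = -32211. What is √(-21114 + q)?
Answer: 15*I*√237 ≈ 230.92*I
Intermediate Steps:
√(-21114 + q) = √(-21114 - 32211) = √(-53325) = 15*I*√237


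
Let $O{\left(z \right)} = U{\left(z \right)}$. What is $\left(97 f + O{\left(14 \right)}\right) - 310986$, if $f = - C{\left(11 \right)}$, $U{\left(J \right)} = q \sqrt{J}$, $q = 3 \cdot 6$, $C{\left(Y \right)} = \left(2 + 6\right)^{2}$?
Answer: $-317194 + 18 \sqrt{14} \approx -3.1713 \cdot 10^{5}$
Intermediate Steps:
$C{\left(Y \right)} = 64$ ($C{\left(Y \right)} = 8^{2} = 64$)
$q = 18$
$U{\left(J \right)} = 18 \sqrt{J}$
$O{\left(z \right)} = 18 \sqrt{z}$
$f = -64$ ($f = \left(-1\right) 64 = -64$)
$\left(97 f + O{\left(14 \right)}\right) - 310986 = \left(97 \left(-64\right) + 18 \sqrt{14}\right) - 310986 = \left(-6208 + 18 \sqrt{14}\right) - 310986 = -317194 + 18 \sqrt{14}$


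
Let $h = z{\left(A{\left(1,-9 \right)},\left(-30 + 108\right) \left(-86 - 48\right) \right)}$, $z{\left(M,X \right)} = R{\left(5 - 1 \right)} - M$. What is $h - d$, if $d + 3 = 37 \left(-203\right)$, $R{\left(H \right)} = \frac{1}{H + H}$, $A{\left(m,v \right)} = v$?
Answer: $\frac{60185}{8} \approx 7523.1$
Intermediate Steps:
$R{\left(H \right)} = \frac{1}{2 H}$
$z{\left(M,X \right)} = \frac{1}{8} - M$ ($z{\left(M,X \right)} = \frac{1}{2 \left(5 - 1\right)} - M = \frac{1}{2 \cdot 4} - M = \frac{1}{2} \cdot \frac{1}{4} - M = \frac{1}{8} - M$)
$h = \frac{73}{8}$ ($h = \frac{1}{8} - -9 = \frac{1}{8} + 9 = \frac{73}{8} \approx 9.125$)
$d = -7514$ ($d = -3 + 37 \left(-203\right) = -3 - 7511 = -7514$)
$h - d = \frac{73}{8} - -7514 = \frac{73}{8} + 7514 = \frac{60185}{8}$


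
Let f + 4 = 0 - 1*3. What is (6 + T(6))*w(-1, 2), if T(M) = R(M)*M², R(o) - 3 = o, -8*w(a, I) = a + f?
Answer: 330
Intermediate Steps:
f = -7 (f = -4 + (0 - 1*3) = -4 + (0 - 3) = -4 - 3 = -7)
w(a, I) = 7/8 - a/8 (w(a, I) = -(a - 7)/8 = -(-7 + a)/8 = 7/8 - a/8)
R(o) = 3 + o
T(M) = M²*(3 + M) (T(M) = (3 + M)*M² = M²*(3 + M))
(6 + T(6))*w(-1, 2) = (6 + 6²*(3 + 6))*(7/8 - ⅛*(-1)) = (6 + 36*9)*(7/8 + ⅛) = (6 + 324)*1 = 330*1 = 330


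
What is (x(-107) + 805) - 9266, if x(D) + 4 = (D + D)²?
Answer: 37331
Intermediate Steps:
x(D) = -4 + 4*D² (x(D) = -4 + (D + D)² = -4 + (2*D)² = -4 + 4*D²)
(x(-107) + 805) - 9266 = ((-4 + 4*(-107)²) + 805) - 9266 = ((-4 + 4*11449) + 805) - 9266 = ((-4 + 45796) + 805) - 9266 = (45792 + 805) - 9266 = 46597 - 9266 = 37331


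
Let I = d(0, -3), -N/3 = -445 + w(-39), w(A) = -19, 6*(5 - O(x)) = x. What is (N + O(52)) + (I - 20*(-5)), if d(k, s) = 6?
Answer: 4483/3 ≈ 1494.3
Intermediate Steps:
O(x) = 5 - x/6
N = 1392 (N = -3*(-445 - 19) = -3*(-464) = 1392)
I = 6
(N + O(52)) + (I - 20*(-5)) = (1392 + (5 - 1/6*52)) + (6 - 20*(-5)) = (1392 + (5 - 26/3)) + (6 + 100) = (1392 - 11/3) + 106 = 4165/3 + 106 = 4483/3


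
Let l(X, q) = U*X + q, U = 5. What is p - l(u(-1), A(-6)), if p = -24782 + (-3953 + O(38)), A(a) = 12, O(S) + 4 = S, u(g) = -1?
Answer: -28708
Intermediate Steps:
O(S) = -4 + S
l(X, q) = q + 5*X (l(X, q) = 5*X + q = q + 5*X)
p = -28701 (p = -24782 + (-3953 + (-4 + 38)) = -24782 + (-3953 + 34) = -24782 - 3919 = -28701)
p - l(u(-1), A(-6)) = -28701 - (12 + 5*(-1)) = -28701 - (12 - 5) = -28701 - 1*7 = -28701 - 7 = -28708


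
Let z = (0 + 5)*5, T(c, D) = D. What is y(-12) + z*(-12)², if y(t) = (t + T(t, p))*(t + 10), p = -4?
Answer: 3632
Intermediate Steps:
y(t) = (-4 + t)*(10 + t) (y(t) = (t - 4)*(t + 10) = (-4 + t)*(10 + t))
z = 25 (z = 5*5 = 25)
y(-12) + z*(-12)² = (-40 + (-12)² + 6*(-12)) + 25*(-12)² = (-40 + 144 - 72) + 25*144 = 32 + 3600 = 3632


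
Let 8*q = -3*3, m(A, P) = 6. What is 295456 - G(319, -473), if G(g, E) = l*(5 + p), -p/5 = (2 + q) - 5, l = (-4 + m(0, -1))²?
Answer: 590707/2 ≈ 2.9535e+5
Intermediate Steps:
q = -9/8 (q = (-3*3)/8 = (⅛)*(-9) = -9/8 ≈ -1.1250)
l = 4 (l = (-4 + 6)² = 2² = 4)
p = 165/8 (p = -5*((2 - 9/8) - 5) = -5*(7/8 - 5) = -5*(-33/8) = 165/8 ≈ 20.625)
G(g, E) = 205/2 (G(g, E) = 4*(5 + 165/8) = 4*(205/8) = 205/2)
295456 - G(319, -473) = 295456 - 1*205/2 = 295456 - 205/2 = 590707/2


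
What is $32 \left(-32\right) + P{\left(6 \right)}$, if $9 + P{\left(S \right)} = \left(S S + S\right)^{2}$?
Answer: $731$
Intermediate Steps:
$P{\left(S \right)} = -9 + \left(S + S^{2}\right)^{2}$ ($P{\left(S \right)} = -9 + \left(S S + S\right)^{2} = -9 + \left(S^{2} + S\right)^{2} = -9 + \left(S + S^{2}\right)^{2}$)
$32 \left(-32\right) + P{\left(6 \right)} = 32 \left(-32\right) - \left(9 - 6^{2} \left(1 + 6\right)^{2}\right) = -1024 - \left(9 - 36 \cdot 7^{2}\right) = -1024 + \left(-9 + 36 \cdot 49\right) = -1024 + \left(-9 + 1764\right) = -1024 + 1755 = 731$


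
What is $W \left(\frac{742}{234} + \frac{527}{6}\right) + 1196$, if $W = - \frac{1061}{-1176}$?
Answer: $\frac{351714059}{275184} \approx 1278.1$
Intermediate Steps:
$W = \frac{1061}{1176}$ ($W = \left(-1061\right) \left(- \frac{1}{1176}\right) = \frac{1061}{1176} \approx 0.90221$)
$W \left(\frac{742}{234} + \frac{527}{6}\right) + 1196 = \frac{1061 \left(\frac{742}{234} + \frac{527}{6}\right)}{1176} + 1196 = \frac{1061 \left(742 \cdot \frac{1}{234} + 527 \cdot \frac{1}{6}\right)}{1176} + 1196 = \frac{1061 \left(\frac{371}{117} + \frac{527}{6}\right)}{1176} + 1196 = \frac{1061}{1176} \cdot \frac{21295}{234} + 1196 = \frac{22593995}{275184} + 1196 = \frac{351714059}{275184}$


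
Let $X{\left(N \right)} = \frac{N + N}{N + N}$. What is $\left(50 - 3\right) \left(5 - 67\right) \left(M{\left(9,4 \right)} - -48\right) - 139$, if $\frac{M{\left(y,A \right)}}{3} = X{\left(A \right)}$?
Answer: $-148753$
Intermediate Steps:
$X{\left(N \right)} = 1$ ($X{\left(N \right)} = \frac{2 N}{2 N} = 2 N \frac{1}{2 N} = 1$)
$M{\left(y,A \right)} = 3$ ($M{\left(y,A \right)} = 3 \cdot 1 = 3$)
$\left(50 - 3\right) \left(5 - 67\right) \left(M{\left(9,4 \right)} - -48\right) - 139 = \left(50 - 3\right) \left(5 - 67\right) \left(3 - -48\right) - 139 = 47 \left(-62\right) \left(3 + 48\right) - 139 = \left(-2914\right) 51 - 139 = -148614 - 139 = -148753$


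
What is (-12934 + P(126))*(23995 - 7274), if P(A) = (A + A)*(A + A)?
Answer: 845580970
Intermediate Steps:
P(A) = 4*A² (P(A) = (2*A)*(2*A) = 4*A²)
(-12934 + P(126))*(23995 - 7274) = (-12934 + 4*126²)*(23995 - 7274) = (-12934 + 4*15876)*16721 = (-12934 + 63504)*16721 = 50570*16721 = 845580970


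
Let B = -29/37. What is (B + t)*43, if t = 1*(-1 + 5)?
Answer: 5117/37 ≈ 138.30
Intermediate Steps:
B = -29/37 (B = -29*1/37 = -29/37 ≈ -0.78378)
t = 4 (t = 1*4 = 4)
(B + t)*43 = (-29/37 + 4)*43 = (119/37)*43 = 5117/37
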